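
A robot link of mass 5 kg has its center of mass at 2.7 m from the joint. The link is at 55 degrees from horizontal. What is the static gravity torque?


tau = m*g*L*cos(angle)
= 5 * 9.81 * 2.7 * cos(55 deg)
= 5 * 9.81 * 2.7 * 0.5736
= 75.9616 Nm


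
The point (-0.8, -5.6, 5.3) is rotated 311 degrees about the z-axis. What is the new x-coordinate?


Rotation about z-axis: x' = x*cos(theta) - y*sin(theta)
= -0.8 * 0.6561 - -5.6 * -0.7547
= -4.7512


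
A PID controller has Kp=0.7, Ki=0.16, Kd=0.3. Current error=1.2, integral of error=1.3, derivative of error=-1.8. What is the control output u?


u = Kp*e + Ki*int(e) + Kd*de/dt
= 0.7*1.2 + 0.16*1.3 + 0.3*(-1.8)
= 0.84 + 0.208 + -0.54
= 0.508


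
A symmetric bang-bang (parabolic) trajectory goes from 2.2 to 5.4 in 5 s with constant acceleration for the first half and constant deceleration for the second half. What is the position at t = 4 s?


Symmetric rest-to-rest: each phase covers (pf-p0)/2 in time T/2. 0.5*a*(T/2)^2 = (pf-p0)/2 => a = 4*(pf-p0)/T^2
a = 4*(5.4-2.2)/5^2 = 0.512
t = 4 is in the deceleration phase (t > T/2).
p = pf - 0.5*a*(T-t)^2 = 5.4 - 0.5*0.512*1^2
= 5.144


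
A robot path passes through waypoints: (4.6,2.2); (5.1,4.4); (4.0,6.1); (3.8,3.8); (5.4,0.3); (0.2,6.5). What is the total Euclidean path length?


Segment lengths:
  seg1 = sqrt((0.5)^2 + (2.2)^2) = 2.2561
  seg2 = sqrt((-1.1)^2 + (1.7)^2) = 2.0248
  seg3 = sqrt((-0.2)^2 + (-2.3)^2) = 2.3087
  seg4 = sqrt((1.6)^2 + (-3.5)^2) = 3.8484
  seg5 = sqrt((-5.2)^2 + (6.2)^2) = 8.092
Total = 18.53


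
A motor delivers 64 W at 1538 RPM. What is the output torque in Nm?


omega = 1538 * 2*pi/60 = 161.059 rad/s
tau = P / omega = 64 / 161.059
= 0.3974 Nm


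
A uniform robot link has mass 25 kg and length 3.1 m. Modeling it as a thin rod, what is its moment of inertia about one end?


I = (1/3) * m * L^2
= (1/3) * 25 * 3.1^2
= 0.333333 * 25 * 9.61
= 80.0833 kg*m^2


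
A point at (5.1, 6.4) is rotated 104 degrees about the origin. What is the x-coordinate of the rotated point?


x' = x*cos(theta) - y*sin(theta)
cos(104 deg) = -0.2419, sin(104 deg) = 0.9703
x' = 5.1 * -0.2419 - 6.4 * 0.9703
= -1.2338 - 6.2099
= -7.4437


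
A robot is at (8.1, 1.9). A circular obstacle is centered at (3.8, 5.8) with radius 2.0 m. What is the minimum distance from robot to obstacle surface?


center_dist = sqrt((8.1-3.8)^2 + (1.9-5.8)^2)
= sqrt(18.49 + 15.21)
= 5.8052
min_dist = center_dist - radius = 5.8052 - 2.0 = 3.8052 m


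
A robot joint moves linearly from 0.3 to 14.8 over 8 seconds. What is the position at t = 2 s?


s = t/T = 2/8 = 0.25
p(t) = p0 + (pf-p0)*s
= 0.3 + (14.8 - 0.3) * 0.25
= 3.925


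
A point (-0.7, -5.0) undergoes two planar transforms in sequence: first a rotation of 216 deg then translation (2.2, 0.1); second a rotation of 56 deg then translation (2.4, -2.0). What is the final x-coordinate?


After transform 1:
x1 = cos(216)*-0.7 - sin(216)*-5.0 + 2.2 = -0.1726
y1 = sin(216)*-0.7 + cos(216)*-5.0 + 0.1 = 4.5565
After transform 2:
x2 = cos(56)*-0.1726 - sin(56)*4.5565 + 2.4
= -1.4741


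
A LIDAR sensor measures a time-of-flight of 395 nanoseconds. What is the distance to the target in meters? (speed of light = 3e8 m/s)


tof = 395 ns = 3.95e-07 s
dist = c * tof / 2
= 3e8 * 3.95e-07 / 2
= 59.25 m


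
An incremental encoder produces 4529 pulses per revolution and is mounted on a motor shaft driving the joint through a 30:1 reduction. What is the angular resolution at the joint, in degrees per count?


counts per rev = 4529
effective counts at joint = 4529 * 30 = 135870
resolution = 360 / 135870
= 0.0026 deg/count


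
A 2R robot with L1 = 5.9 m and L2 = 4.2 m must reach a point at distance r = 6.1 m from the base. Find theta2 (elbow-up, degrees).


cos(theta2) = (r^2 - L1^2 - L2^2) / (2*L1*L2)
cos(theta2) = (37.21 - 34.81 - 17.64) / 49.56
cos(theta2) = -0.307506
theta2 = 107.909 degrees


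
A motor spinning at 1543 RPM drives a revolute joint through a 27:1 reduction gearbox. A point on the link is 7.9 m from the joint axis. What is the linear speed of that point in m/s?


omega_motor = 1543 * 2*pi/60 = 161.5826 rad/s
omega_joint = omega_motor / 27 = 5.9845 rad/s
v = omega_joint * r = 5.9845 * 7.9
= 47.2779 m/s


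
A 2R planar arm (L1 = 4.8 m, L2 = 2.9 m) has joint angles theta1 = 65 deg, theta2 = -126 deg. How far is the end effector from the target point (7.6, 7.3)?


End effector via forward kinematics:
x = L1*cos(t1) + L2*cos(t1+t2) = 3.4345
y = L1*sin(t1) + L2*sin(t1+t2) = 1.8139
Distance to target:
d = sqrt((7.6 - 3.4345)^2 + (7.3 - 1.8139)^2)
= sqrt(17.3513 + 30.0975)
= 6.8883 m


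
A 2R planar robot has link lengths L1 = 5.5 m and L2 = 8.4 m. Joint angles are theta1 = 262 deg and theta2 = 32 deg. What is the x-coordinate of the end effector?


Convert angles to radians: theta1 = 4.5728, theta2 = 0.5585
x = L1*cos(theta1) + L2*cos(theta1+theta2)
x = -0.7655 + 3.4166
x = 2.6511


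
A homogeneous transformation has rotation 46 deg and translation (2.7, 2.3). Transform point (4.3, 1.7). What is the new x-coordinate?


x' = cos(theta)*px - sin(theta)*py + tx
= 0.6947*4.3 - 0.7193*1.7 + 2.7
= 4.4642


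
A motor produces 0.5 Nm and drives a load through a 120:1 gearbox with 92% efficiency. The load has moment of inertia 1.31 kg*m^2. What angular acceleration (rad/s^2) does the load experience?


tau_out = tau_motor * N * eta
= 0.5 * 120 * 0.92 = 55.2 Nm
alpha = tau_out / I = 55.2 / 1.31
= 42.1374 rad/s^2


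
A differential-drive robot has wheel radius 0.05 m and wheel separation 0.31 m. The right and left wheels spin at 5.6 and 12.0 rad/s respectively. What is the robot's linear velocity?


vR = r*wR = 0.05*5.6 = 0.28 m/s
vL = r*wL = 0.05*12.0 = 0.6 m/s
v = (vR+vL)/2 = 0.44 m/s
omega = (vR-vL)/L = -1.0323 rad/s
linear velocity = 0.44 m/s


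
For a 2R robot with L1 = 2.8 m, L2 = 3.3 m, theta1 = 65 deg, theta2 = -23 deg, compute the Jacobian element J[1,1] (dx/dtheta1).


J[1,1] = -L1*sin(t1) - L2*sin(t1+t2)
= -2.8*sin(65) - 3.3*sin(42)
= -4.7458


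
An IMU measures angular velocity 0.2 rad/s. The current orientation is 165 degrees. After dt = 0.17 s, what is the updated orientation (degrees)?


delta_theta = w * dt = 0.2 * 0.17 = 0.034 rad
= 1.9481 deg
theta_new = 165 + 1.9481 = 166.9481 deg


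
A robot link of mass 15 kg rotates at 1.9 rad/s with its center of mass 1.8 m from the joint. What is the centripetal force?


F = m * omega^2 * r
= 15 * 1.9^2 * 1.8
= 15 * 3.61 * 1.8
= 97.47 N


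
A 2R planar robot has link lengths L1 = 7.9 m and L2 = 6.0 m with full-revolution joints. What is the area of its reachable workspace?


r_max = L1 + L2 = 13.9 m
r_min = |L1 - L2| = 1.9 m
Area = pi*(r_max^2 - r_min^2)
= pi*(193.21 - 3.61)
= pi * 189.6
= 595.646 m^2


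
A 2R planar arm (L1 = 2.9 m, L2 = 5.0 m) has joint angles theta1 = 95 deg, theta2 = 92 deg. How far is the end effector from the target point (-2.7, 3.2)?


End effector via forward kinematics:
x = L1*cos(t1) + L2*cos(t1+t2) = -5.2155
y = L1*sin(t1) + L2*sin(t1+t2) = 2.2796
Distance to target:
d = sqrt((-2.7 - -5.2155)^2 + (3.2 - 2.2796)^2)
= sqrt(6.3277 + 0.8471)
= 2.6786 m


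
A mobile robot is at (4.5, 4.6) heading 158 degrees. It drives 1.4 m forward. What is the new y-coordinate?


y_new = y0 + d*sin(theta)
= 4.6 + 1.4*sin(158)
= 4.6 + 0.5244
= 5.1244


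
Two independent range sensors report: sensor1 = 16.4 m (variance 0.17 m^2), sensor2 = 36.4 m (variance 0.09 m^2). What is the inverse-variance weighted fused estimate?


w1 = (1/var1) / (1/var1 + 1/var2)
   = 5.8824 / (5.8824 + 11.1111) = 0.3462
w2 = 1 - w1 = 0.6538
fused = w1*s1 + w2*s2 = 5.6769 + 23.8
= 29.4769 m


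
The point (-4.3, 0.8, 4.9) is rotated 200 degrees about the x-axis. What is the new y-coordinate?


Rotation about x-axis: y' = y*cos(theta) - z*sin(theta)
= 0.8 * -0.9397 - 4.9 * -0.342
= 0.9241


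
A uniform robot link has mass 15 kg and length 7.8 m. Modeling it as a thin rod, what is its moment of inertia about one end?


I = (1/3) * m * L^2
= (1/3) * 15 * 7.8^2
= 0.333333 * 15 * 60.84
= 304.2 kg*m^2


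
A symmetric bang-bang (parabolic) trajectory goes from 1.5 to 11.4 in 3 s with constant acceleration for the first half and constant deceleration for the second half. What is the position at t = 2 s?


Symmetric rest-to-rest: each phase covers (pf-p0)/2 in time T/2. 0.5*a*(T/2)^2 = (pf-p0)/2 => a = 4*(pf-p0)/T^2
a = 4*(11.4-1.5)/3^2 = 4.4
t = 2 is in the deceleration phase (t > T/2).
p = pf - 0.5*a*(T-t)^2 = 11.4 - 0.5*4.4*1^2
= 9.2


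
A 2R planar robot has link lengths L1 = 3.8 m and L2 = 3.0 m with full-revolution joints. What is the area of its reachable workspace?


r_max = L1 + L2 = 6.8 m
r_min = |L1 - L2| = 0.8 m
Area = pi*(r_max^2 - r_min^2)
= pi*(46.24 - 0.64)
= pi * 45.6
= 143.2566 m^2


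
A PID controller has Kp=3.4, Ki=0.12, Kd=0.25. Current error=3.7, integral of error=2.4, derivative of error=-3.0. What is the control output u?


u = Kp*e + Ki*int(e) + Kd*de/dt
= 3.4*3.7 + 0.12*2.4 + 0.25*(-3.0)
= 12.58 + 0.288 + -0.75
= 12.118


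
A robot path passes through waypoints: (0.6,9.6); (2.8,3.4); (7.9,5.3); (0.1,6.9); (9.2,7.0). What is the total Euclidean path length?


Segment lengths:
  seg1 = sqrt((2.2)^2 + (-6.2)^2) = 6.5788
  seg2 = sqrt((5.1)^2 + (1.9)^2) = 5.4424
  seg3 = sqrt((-7.8)^2 + (1.6)^2) = 7.9624
  seg4 = sqrt((9.1)^2 + (0.1)^2) = 9.1005
Total = 29.0841


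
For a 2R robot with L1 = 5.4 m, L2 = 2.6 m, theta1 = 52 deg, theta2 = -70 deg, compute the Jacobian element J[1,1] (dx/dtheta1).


J[1,1] = -L1*sin(t1) - L2*sin(t1+t2)
= -5.4*sin(52) - 2.6*sin(-18)
= -3.4518


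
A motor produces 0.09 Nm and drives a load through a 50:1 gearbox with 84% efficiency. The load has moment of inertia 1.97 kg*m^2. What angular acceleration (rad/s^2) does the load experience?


tau_out = tau_motor * N * eta
= 0.09 * 50 * 0.84 = 3.78 Nm
alpha = tau_out / I = 3.78 / 1.97
= 1.9188 rad/s^2


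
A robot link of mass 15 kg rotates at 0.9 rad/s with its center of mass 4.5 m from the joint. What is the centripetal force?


F = m * omega^2 * r
= 15 * 0.9^2 * 4.5
= 15 * 0.81 * 4.5
= 54.675 N


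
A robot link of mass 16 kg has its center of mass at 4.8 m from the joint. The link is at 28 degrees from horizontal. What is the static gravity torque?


tau = m*g*L*cos(angle)
= 16 * 9.81 * 4.8 * cos(28 deg)
= 16 * 9.81 * 4.8 * 0.8829
= 665.2198 Nm


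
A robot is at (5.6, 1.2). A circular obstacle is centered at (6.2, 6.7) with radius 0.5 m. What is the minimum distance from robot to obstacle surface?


center_dist = sqrt((5.6-6.2)^2 + (1.2-6.7)^2)
= sqrt(0.36 + 30.25)
= 5.5326
min_dist = center_dist - radius = 5.5326 - 0.5 = 5.0326 m


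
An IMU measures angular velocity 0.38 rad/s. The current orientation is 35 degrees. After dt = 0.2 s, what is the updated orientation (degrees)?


delta_theta = w * dt = 0.38 * 0.2 = 0.076 rad
= 4.3545 deg
theta_new = 35 + 4.3545 = 39.3545 deg


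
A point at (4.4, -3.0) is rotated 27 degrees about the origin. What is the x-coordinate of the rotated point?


x' = x*cos(theta) - y*sin(theta)
cos(27 deg) = 0.891, sin(27 deg) = 0.454
x' = 4.4 * 0.891 - -3.0 * 0.454
= 3.9204 - -1.362
= 5.2824


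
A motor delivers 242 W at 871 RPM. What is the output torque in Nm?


omega = 871 * 2*pi/60 = 91.2109 rad/s
tau = P / omega = 242 / 91.2109
= 2.6532 Nm


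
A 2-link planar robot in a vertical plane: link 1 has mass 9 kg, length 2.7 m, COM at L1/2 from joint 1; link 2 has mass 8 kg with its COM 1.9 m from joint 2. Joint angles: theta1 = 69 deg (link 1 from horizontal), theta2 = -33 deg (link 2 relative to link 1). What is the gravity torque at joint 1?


Horizontal distance from joint 1 to link-1 COM:
  x_c1 = (L1/2)*cos(t1) = 1.35 * 0.3584 = 0.4838 m
Horizontal distance from joint 1 to link-2 COM:
  x_c2 = L1*cos(t1) + Lc2*cos(t1+t2)
       = 2.7*0.3584 + 1.9*0.809 = 2.5047 m
tau1 = m1*g*x_c1 + m2*g*x_c2
     = 9*9.81*0.4838 + 8*9.81*2.5047
     = 42.7144 + 196.5709
     = 239.2853 Nm


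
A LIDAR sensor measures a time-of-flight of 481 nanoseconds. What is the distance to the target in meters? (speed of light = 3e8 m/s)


tof = 481 ns = 4.81e-07 s
dist = c * tof / 2
= 3e8 * 4.81e-07 / 2
= 72.15 m


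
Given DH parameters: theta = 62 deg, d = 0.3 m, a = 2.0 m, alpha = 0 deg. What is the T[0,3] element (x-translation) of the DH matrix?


T[0,3] = a * cos(theta)
= 2.0 * cos(62 deg)
= 2.0 * 0.4695
= 0.9389


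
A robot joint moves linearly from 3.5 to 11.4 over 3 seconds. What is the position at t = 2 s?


s = t/T = 2/3 = 0.6667
p(t) = p0 + (pf-p0)*s
= 3.5 + (11.4 - 3.5) * 0.6667
= 8.7667


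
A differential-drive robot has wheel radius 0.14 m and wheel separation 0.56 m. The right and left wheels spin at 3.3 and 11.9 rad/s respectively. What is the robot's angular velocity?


vR = r*wR = 0.14*3.3 = 0.462 m/s
vL = r*wL = 0.14*11.9 = 1.666 m/s
v = (vR+vL)/2 = 1.064 m/s
omega = (vR-vL)/L = -2.15 rad/s
angular velocity = -2.15 rad/s


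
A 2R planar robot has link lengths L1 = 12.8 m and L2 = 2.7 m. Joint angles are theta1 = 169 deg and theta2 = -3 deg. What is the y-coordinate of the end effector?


Convert angles to radians: theta1 = 2.9496, theta2 = -0.0524
y = L1*sin(theta1) + L2*sin(theta1+theta2)
y = 2.4424 + 0.6532
y = 3.0955


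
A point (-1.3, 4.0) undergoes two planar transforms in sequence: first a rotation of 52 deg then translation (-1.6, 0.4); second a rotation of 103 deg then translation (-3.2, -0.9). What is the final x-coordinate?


After transform 1:
x1 = cos(52)*-1.3 - sin(52)*4.0 + -1.6 = -5.5524
y1 = sin(52)*-1.3 + cos(52)*4.0 + 0.4 = 1.8382
After transform 2:
x2 = cos(103)*-5.5524 - sin(103)*1.8382 + -3.2
= -3.7421


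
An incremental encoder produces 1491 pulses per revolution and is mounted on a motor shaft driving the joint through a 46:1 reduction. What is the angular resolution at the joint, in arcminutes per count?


counts per rev = 1491
effective counts at joint = 1491 * 46 = 68586
resolution = 360*60 / 68586
= 0.3149 arcmin/count


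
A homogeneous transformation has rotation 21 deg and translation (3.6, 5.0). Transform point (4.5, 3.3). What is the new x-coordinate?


x' = cos(theta)*px - sin(theta)*py + tx
= 0.9336*4.5 - 0.3584*3.3 + 3.6
= 6.6185


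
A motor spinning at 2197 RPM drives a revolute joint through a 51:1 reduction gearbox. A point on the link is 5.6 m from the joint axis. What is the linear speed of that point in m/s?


omega_motor = 2197 * 2*pi/60 = 230.0693 rad/s
omega_joint = omega_motor / 51 = 4.5112 rad/s
v = omega_joint * r = 4.5112 * 5.6
= 25.2625 m/s


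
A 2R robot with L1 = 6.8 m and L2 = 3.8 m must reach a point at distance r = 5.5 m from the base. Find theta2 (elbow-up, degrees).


cos(theta2) = (r^2 - L1^2 - L2^2) / (2*L1*L2)
cos(theta2) = (30.25 - 46.24 - 14.44) / 51.68
cos(theta2) = -0.588816
theta2 = 126.073 degrees


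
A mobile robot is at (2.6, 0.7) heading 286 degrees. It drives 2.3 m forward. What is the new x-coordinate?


x_new = x0 + d*cos(theta)
= 2.6 + 2.3*cos(286)
= 2.6 + 0.634
= 3.234


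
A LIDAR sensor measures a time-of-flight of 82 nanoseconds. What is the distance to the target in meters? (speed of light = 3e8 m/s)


tof = 82 ns = 8.2e-08 s
dist = c * tof / 2
= 3e8 * 8.2e-08 / 2
= 12.3 m


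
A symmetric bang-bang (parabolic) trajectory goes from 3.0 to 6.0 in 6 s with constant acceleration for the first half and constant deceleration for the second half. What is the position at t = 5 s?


Symmetric rest-to-rest: each phase covers (pf-p0)/2 in time T/2. 0.5*a*(T/2)^2 = (pf-p0)/2 => a = 4*(pf-p0)/T^2
a = 4*(6.0-3.0)/6^2 = 0.3333
t = 5 is in the deceleration phase (t > T/2).
p = pf - 0.5*a*(T-t)^2 = 6.0 - 0.5*0.3333*1^2
= 5.8333


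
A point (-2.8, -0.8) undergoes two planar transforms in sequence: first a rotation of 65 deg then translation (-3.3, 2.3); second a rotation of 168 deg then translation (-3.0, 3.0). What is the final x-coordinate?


After transform 1:
x1 = cos(65)*-2.8 - sin(65)*-0.8 + -3.3 = -3.7583
y1 = sin(65)*-2.8 + cos(65)*-0.8 + 2.3 = -0.5758
After transform 2:
x2 = cos(168)*-3.7583 - sin(168)*-0.5758 + -3.0
= 0.7959


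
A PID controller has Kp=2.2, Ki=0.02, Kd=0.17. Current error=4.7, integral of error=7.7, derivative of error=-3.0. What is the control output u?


u = Kp*e + Ki*int(e) + Kd*de/dt
= 2.2*4.7 + 0.02*7.7 + 0.17*(-3.0)
= 10.34 + 0.154 + -0.51
= 9.984


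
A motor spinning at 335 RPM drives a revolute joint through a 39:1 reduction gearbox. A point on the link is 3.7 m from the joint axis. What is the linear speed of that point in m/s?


omega_motor = 335 * 2*pi/60 = 35.0811 rad/s
omega_joint = omega_motor / 39 = 0.8995 rad/s
v = omega_joint * r = 0.8995 * 3.7
= 3.3282 m/s


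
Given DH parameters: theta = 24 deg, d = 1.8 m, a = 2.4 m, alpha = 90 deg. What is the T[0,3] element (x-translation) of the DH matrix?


T[0,3] = a * cos(theta)
= 2.4 * cos(24 deg)
= 2.4 * 0.9135
= 2.1925


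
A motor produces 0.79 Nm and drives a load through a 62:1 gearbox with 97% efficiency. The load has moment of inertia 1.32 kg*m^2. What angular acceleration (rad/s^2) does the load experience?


tau_out = tau_motor * N * eta
= 0.79 * 62 * 0.97 = 47.5106 Nm
alpha = tau_out / I = 47.5106 / 1.32
= 35.9929 rad/s^2


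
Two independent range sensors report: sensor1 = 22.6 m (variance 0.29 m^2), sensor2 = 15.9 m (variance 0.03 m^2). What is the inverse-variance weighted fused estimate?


w1 = (1/var1) / (1/var1 + 1/var2)
   = 3.4483 / (3.4483 + 33.3333) = 0.0938
w2 = 1 - w1 = 0.9062
fused = w1*s1 + w2*s2 = 2.1188 + 14.4094
= 16.5281 m


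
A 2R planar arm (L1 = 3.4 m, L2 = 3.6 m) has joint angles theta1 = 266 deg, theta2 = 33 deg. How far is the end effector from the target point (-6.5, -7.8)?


End effector via forward kinematics:
x = L1*cos(t1) + L2*cos(t1+t2) = 1.5081
y = L1*sin(t1) + L2*sin(t1+t2) = -6.5403
Distance to target:
d = sqrt((-6.5 - 1.5081)^2 + (-7.8 - -6.5403)^2)
= sqrt(64.1303 + 1.5867)
= 8.1066 m


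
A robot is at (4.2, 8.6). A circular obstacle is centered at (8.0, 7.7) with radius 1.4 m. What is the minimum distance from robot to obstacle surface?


center_dist = sqrt((4.2-8.0)^2 + (8.6-7.7)^2)
= sqrt(14.44 + 0.81)
= 3.9051
min_dist = center_dist - radius = 3.9051 - 1.4 = 2.5051 m


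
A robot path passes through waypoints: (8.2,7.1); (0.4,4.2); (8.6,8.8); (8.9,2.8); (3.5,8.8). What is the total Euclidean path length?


Segment lengths:
  seg1 = sqrt((-7.8)^2 + (-2.9)^2) = 8.3217
  seg2 = sqrt((8.2)^2 + (4.6)^2) = 9.4021
  seg3 = sqrt((0.3)^2 + (-6.0)^2) = 6.0075
  seg4 = sqrt((-5.4)^2 + (6.0)^2) = 8.0722
Total = 31.8035


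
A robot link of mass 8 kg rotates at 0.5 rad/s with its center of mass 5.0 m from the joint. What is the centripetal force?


F = m * omega^2 * r
= 8 * 0.5^2 * 5.0
= 8 * 0.25 * 5.0
= 10.0 N


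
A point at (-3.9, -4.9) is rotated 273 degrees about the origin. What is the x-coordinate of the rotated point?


x' = x*cos(theta) - y*sin(theta)
cos(273 deg) = 0.0523, sin(273 deg) = -0.9986
x' = -3.9 * 0.0523 - -4.9 * -0.9986
= -0.2041 - 4.8933
= -5.0974


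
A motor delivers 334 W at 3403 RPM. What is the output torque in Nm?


omega = 3403 * 2*pi/60 = 356.3613 rad/s
tau = P / omega = 334 / 356.3613
= 0.9373 Nm


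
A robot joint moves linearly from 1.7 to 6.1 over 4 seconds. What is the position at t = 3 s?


s = t/T = 3/4 = 0.75
p(t) = p0 + (pf-p0)*s
= 1.7 + (6.1 - 1.7) * 0.75
= 5.0


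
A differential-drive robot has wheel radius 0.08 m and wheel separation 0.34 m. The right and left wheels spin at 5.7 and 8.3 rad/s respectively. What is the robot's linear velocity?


vR = r*wR = 0.08*5.7 = 0.456 m/s
vL = r*wL = 0.08*8.3 = 0.664 m/s
v = (vR+vL)/2 = 0.56 m/s
omega = (vR-vL)/L = -0.6118 rad/s
linear velocity = 0.56 m/s


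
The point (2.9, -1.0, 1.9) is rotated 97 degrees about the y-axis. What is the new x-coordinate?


Rotation about y-axis: x' = x*cos(theta) + z*sin(theta)
= 2.9 * -0.1219 + 1.9 * 0.9925
= 1.5324


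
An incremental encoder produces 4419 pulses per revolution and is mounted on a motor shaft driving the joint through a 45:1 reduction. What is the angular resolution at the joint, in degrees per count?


counts per rev = 4419
effective counts at joint = 4419 * 45 = 198855
resolution = 360 / 198855
= 0.0018 deg/count


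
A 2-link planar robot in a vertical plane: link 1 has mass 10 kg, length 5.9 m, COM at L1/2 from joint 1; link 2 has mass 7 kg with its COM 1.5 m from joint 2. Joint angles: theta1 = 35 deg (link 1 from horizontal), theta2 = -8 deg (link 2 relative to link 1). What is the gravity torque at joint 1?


Horizontal distance from joint 1 to link-1 COM:
  x_c1 = (L1/2)*cos(t1) = 2.95 * 0.8192 = 2.4165 m
Horizontal distance from joint 1 to link-2 COM:
  x_c2 = L1*cos(t1) + Lc2*cos(t1+t2)
       = 5.9*0.8192 + 1.5*0.891 = 6.1695 m
tau1 = m1*g*x_c1 + m2*g*x_c2
     = 10*9.81*2.4165 + 7*9.81*6.1695
     = 237.0585 + 423.66
     = 660.7185 Nm


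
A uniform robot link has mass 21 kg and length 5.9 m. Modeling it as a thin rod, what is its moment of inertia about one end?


I = (1/3) * m * L^2
= (1/3) * 21 * 5.9^2
= 0.333333 * 21 * 34.81
= 243.67 kg*m^2


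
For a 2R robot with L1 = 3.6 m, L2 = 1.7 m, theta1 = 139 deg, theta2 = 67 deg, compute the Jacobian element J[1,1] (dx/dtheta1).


J[1,1] = -L1*sin(t1) - L2*sin(t1+t2)
= -3.6*sin(139) - 1.7*sin(206)
= -1.6166


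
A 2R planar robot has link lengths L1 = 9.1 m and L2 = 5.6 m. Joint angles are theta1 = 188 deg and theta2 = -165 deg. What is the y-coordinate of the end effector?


Convert angles to radians: theta1 = 3.2812, theta2 = -2.8798
y = L1*sin(theta1) + L2*sin(theta1+theta2)
y = -1.2665 + 2.1881
y = 0.9216


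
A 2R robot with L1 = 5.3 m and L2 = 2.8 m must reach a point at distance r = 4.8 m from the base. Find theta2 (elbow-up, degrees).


cos(theta2) = (r^2 - L1^2 - L2^2) / (2*L1*L2)
cos(theta2) = (23.04 - 28.09 - 7.84) / 29.68
cos(theta2) = -0.434299
theta2 = 115.7407 degrees


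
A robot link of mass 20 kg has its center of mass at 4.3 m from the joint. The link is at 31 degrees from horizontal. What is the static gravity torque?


tau = m*g*L*cos(angle)
= 20 * 9.81 * 4.3 * cos(31 deg)
= 20 * 9.81 * 4.3 * 0.8572
= 723.1578 Nm


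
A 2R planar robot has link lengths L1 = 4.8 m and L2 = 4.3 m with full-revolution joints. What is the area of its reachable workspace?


r_max = L1 + L2 = 9.1 m
r_min = |L1 - L2| = 0.5 m
Area = pi*(r_max^2 - r_min^2)
= pi*(82.81 - 0.25)
= pi * 82.56
= 259.3699 m^2


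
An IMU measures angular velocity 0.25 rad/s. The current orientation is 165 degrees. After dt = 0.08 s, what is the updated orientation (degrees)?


delta_theta = w * dt = 0.25 * 0.08 = 0.02 rad
= 1.1459 deg
theta_new = 165 + 1.1459 = 166.1459 deg


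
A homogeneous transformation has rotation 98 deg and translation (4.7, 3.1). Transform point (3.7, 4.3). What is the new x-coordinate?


x' = cos(theta)*px - sin(theta)*py + tx
= -0.1392*3.7 - 0.9903*4.3 + 4.7
= -0.0731


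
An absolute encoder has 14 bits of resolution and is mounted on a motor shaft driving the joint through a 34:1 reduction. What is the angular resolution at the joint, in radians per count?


counts = 2^14 = 16384
effective counts at joint = 16384 * 34 = 557056
resolution = 2*pi / 557056
= 1.1279e-05 rad/count


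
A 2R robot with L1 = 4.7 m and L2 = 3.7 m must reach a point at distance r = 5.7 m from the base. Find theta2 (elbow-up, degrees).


cos(theta2) = (r^2 - L1^2 - L2^2) / (2*L1*L2)
cos(theta2) = (32.49 - 22.09 - 13.69) / 34.78
cos(theta2) = -0.094595
theta2 = 95.428 degrees


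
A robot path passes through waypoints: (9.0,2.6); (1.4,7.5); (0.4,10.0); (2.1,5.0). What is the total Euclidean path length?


Segment lengths:
  seg1 = sqrt((-7.6)^2 + (4.9)^2) = 9.0427
  seg2 = sqrt((-1.0)^2 + (2.5)^2) = 2.6926
  seg3 = sqrt((1.7)^2 + (-5.0)^2) = 5.2811
Total = 17.0164


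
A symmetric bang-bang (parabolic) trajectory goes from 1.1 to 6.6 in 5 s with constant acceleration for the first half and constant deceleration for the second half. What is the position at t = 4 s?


Symmetric rest-to-rest: each phase covers (pf-p0)/2 in time T/2. 0.5*a*(T/2)^2 = (pf-p0)/2 => a = 4*(pf-p0)/T^2
a = 4*(6.6-1.1)/5^2 = 0.88
t = 4 is in the deceleration phase (t > T/2).
p = pf - 0.5*a*(T-t)^2 = 6.6 - 0.5*0.88*1^2
= 6.16


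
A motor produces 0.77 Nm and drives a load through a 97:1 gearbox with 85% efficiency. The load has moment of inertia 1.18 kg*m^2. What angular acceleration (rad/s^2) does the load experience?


tau_out = tau_motor * N * eta
= 0.77 * 97 * 0.85 = 63.4865 Nm
alpha = tau_out / I = 63.4865 / 1.18
= 53.8021 rad/s^2


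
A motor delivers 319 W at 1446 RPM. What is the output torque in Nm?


omega = 1446 * 2*pi/60 = 151.4248 rad/s
tau = P / omega = 319 / 151.4248
= 2.1067 Nm


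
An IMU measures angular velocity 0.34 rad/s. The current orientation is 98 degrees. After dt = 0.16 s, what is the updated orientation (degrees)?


delta_theta = w * dt = 0.34 * 0.16 = 0.0544 rad
= 3.1169 deg
theta_new = 98 + 3.1169 = 101.1169 deg


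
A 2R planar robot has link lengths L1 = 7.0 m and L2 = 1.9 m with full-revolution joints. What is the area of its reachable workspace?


r_max = L1 + L2 = 8.9 m
r_min = |L1 - L2| = 5.1 m
Area = pi*(r_max^2 - r_min^2)
= pi*(79.21 - 26.01)
= pi * 53.2
= 167.1327 m^2


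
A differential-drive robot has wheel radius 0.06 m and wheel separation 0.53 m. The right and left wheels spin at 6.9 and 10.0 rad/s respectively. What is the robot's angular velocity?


vR = r*wR = 0.06*6.9 = 0.414 m/s
vL = r*wL = 0.06*10.0 = 0.6 m/s
v = (vR+vL)/2 = 0.507 m/s
omega = (vR-vL)/L = -0.3509 rad/s
angular velocity = -0.3509 rad/s


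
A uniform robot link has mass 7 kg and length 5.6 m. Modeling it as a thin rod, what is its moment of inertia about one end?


I = (1/3) * m * L^2
= (1/3) * 7 * 5.6^2
= 0.333333 * 7 * 31.36
= 73.1733 kg*m^2


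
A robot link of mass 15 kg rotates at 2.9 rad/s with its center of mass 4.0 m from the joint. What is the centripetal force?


F = m * omega^2 * r
= 15 * 2.9^2 * 4.0
= 15 * 8.41 * 4.0
= 504.6 N


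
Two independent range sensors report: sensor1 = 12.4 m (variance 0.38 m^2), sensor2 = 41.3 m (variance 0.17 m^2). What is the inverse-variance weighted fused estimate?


w1 = (1/var1) / (1/var1 + 1/var2)
   = 2.6316 / (2.6316 + 5.8824) = 0.3091
w2 = 1 - w1 = 0.6909
fused = w1*s1 + w2*s2 = 3.8327 + 28.5345
= 32.3673 m


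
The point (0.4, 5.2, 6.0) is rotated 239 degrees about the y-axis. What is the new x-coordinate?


Rotation about y-axis: x' = x*cos(theta) + z*sin(theta)
= 0.4 * -0.515 + 6.0 * -0.8572
= -5.349


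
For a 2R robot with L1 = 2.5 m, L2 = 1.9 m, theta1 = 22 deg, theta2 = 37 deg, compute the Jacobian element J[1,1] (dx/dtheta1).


J[1,1] = -L1*sin(t1) - L2*sin(t1+t2)
= -2.5*sin(22) - 1.9*sin(59)
= -2.5651


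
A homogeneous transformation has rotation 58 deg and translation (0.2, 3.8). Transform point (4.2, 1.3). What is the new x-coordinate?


x' = cos(theta)*px - sin(theta)*py + tx
= 0.5299*4.2 - 0.848*1.3 + 0.2
= 1.3232


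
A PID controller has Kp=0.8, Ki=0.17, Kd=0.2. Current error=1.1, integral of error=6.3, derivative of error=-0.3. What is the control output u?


u = Kp*e + Ki*int(e) + Kd*de/dt
= 0.8*1.1 + 0.17*6.3 + 0.2*(-0.3)
= 0.88 + 1.071 + -0.06
= 1.891


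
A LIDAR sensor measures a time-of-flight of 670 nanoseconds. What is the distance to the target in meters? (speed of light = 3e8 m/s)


tof = 670 ns = 6.7e-07 s
dist = c * tof / 2
= 3e8 * 6.7e-07 / 2
= 100.5 m


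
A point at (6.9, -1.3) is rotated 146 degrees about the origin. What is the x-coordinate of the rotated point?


x' = x*cos(theta) - y*sin(theta)
cos(146 deg) = -0.829, sin(146 deg) = 0.5592
x' = 6.9 * -0.829 - -1.3 * 0.5592
= -5.7204 - -0.727
= -4.9934


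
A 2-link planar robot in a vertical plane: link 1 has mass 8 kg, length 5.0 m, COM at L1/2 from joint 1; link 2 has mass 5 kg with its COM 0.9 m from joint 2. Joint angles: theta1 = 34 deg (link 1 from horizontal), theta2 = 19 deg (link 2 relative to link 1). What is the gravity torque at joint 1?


Horizontal distance from joint 1 to link-1 COM:
  x_c1 = (L1/2)*cos(t1) = 2.5 * 0.829 = 2.0726 m
Horizontal distance from joint 1 to link-2 COM:
  x_c2 = L1*cos(t1) + Lc2*cos(t1+t2)
       = 5.0*0.829 + 0.9*0.6018 = 4.6868 m
tau1 = m1*g*x_c1 + m2*g*x_c2
     = 8*9.81*2.0726 + 5*9.81*4.6868
     = 162.6572 + 229.8886
     = 392.5458 Nm


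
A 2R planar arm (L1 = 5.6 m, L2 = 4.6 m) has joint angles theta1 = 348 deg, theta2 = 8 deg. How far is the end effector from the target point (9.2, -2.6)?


End effector via forward kinematics:
x = L1*cos(t1) + L2*cos(t1+t2) = 10.0664
y = L1*sin(t1) + L2*sin(t1+t2) = -1.4852
Distance to target:
d = sqrt((9.2 - 10.0664)^2 + (-2.6 - -1.4852)^2)
= sqrt(0.7507 + 1.2428)
= 1.4119 m


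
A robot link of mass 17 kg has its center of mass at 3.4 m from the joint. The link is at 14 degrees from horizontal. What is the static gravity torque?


tau = m*g*L*cos(angle)
= 17 * 9.81 * 3.4 * cos(14 deg)
= 17 * 9.81 * 3.4 * 0.9703
= 550.1751 Nm


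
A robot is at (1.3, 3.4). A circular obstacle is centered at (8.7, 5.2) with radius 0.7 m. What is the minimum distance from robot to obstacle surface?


center_dist = sqrt((1.3-8.7)^2 + (3.4-5.2)^2)
= sqrt(54.76 + 3.24)
= 7.6158
min_dist = center_dist - radius = 7.6158 - 0.7 = 6.9158 m


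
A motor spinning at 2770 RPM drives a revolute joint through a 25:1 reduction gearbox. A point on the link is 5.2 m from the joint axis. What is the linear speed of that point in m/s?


omega_motor = 2770 * 2*pi/60 = 290.0737 rad/s
omega_joint = omega_motor / 25 = 11.6029 rad/s
v = omega_joint * r = 11.6029 * 5.2
= 60.3353 m/s


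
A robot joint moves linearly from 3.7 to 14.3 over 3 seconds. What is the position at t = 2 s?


s = t/T = 2/3 = 0.6667
p(t) = p0 + (pf-p0)*s
= 3.7 + (14.3 - 3.7) * 0.6667
= 10.7667


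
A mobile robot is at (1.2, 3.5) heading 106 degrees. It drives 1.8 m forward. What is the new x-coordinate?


x_new = x0 + d*cos(theta)
= 1.2 + 1.8*cos(106)
= 1.2 + -0.4961
= 0.7039


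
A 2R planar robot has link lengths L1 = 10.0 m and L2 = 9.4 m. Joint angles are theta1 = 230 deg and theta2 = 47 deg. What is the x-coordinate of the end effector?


Convert angles to radians: theta1 = 4.0143, theta2 = 0.8203
x = L1*cos(theta1) + L2*cos(theta1+theta2)
x = -6.4279 + 1.1456
x = -5.2823


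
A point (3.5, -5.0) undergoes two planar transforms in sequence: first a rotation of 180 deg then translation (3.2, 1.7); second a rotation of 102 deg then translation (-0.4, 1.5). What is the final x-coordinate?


After transform 1:
x1 = cos(180)*3.5 - sin(180)*-5.0 + 3.2 = -0.3
y1 = sin(180)*3.5 + cos(180)*-5.0 + 1.7 = 6.7
After transform 2:
x2 = cos(102)*-0.3 - sin(102)*6.7 + -0.4
= -6.8912


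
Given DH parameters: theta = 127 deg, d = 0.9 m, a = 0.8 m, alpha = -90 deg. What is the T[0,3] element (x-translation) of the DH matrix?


T[0,3] = a * cos(theta)
= 0.8 * cos(127 deg)
= 0.8 * -0.6018
= -0.4815


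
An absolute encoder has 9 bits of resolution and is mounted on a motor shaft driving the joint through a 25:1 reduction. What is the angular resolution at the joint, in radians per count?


counts = 2^9 = 512
effective counts at joint = 512 * 25 = 12800
resolution = 2*pi / 12800
= 4.9087e-04 rad/count


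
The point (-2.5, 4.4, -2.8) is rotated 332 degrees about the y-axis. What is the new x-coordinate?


Rotation about y-axis: x' = x*cos(theta) + z*sin(theta)
= -2.5 * 0.8829 + -2.8 * -0.4695
= -0.8928


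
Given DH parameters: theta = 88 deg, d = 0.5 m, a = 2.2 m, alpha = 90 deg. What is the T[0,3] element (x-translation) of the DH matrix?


T[0,3] = a * cos(theta)
= 2.2 * cos(88 deg)
= 2.2 * 0.0349
= 0.0768


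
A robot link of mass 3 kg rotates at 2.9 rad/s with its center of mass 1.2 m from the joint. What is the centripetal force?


F = m * omega^2 * r
= 3 * 2.9^2 * 1.2
= 3 * 8.41 * 1.2
= 30.276 N


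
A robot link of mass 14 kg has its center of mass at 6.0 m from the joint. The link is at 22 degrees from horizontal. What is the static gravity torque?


tau = m*g*L*cos(angle)
= 14 * 9.81 * 6.0 * cos(22 deg)
= 14 * 9.81 * 6.0 * 0.9272
= 764.0366 Nm


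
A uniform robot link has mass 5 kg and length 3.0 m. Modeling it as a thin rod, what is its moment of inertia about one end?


I = (1/3) * m * L^2
= (1/3) * 5 * 3.0^2
= 0.333333 * 5 * 9.0
= 15.0 kg*m^2


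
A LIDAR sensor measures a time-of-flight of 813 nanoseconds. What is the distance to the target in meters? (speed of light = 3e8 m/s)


tof = 813 ns = 8.13e-07 s
dist = c * tof / 2
= 3e8 * 8.13e-07 / 2
= 121.95 m


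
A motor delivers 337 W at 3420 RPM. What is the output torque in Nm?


omega = 3420 * 2*pi/60 = 358.1416 rad/s
tau = P / omega = 337 / 358.1416
= 0.941 Nm


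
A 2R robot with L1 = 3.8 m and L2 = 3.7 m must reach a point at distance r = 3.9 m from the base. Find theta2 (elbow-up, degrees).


cos(theta2) = (r^2 - L1^2 - L2^2) / (2*L1*L2)
cos(theta2) = (15.21 - 14.44 - 13.69) / 28.12
cos(theta2) = -0.459459
theta2 = 117.3522 degrees


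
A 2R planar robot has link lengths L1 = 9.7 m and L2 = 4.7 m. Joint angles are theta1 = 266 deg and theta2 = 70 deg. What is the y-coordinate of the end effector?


Convert angles to radians: theta1 = 4.6426, theta2 = 1.2217
y = L1*sin(theta1) + L2*sin(theta1+theta2)
y = -9.6764 + -1.9117
y = -11.588


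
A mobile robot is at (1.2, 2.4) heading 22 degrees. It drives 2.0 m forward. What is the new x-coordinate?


x_new = x0 + d*cos(theta)
= 1.2 + 2.0*cos(22)
= 1.2 + 1.8544
= 3.0544


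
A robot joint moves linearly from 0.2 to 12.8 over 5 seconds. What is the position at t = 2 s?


s = t/T = 2/5 = 0.4
p(t) = p0 + (pf-p0)*s
= 0.2 + (12.8 - 0.2) * 0.4
= 5.24


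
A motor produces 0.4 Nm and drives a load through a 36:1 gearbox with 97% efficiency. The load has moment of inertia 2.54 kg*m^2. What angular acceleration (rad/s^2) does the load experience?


tau_out = tau_motor * N * eta
= 0.4 * 36 * 0.97 = 13.968 Nm
alpha = tau_out / I = 13.968 / 2.54
= 5.4992 rad/s^2


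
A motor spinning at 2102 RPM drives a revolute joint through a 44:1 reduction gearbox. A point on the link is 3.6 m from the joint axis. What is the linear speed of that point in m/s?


omega_motor = 2102 * 2*pi/60 = 220.1209 rad/s
omega_joint = omega_motor / 44 = 5.0027 rad/s
v = omega_joint * r = 5.0027 * 3.6
= 18.0099 m/s


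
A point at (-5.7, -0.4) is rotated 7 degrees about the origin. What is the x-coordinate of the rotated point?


x' = x*cos(theta) - y*sin(theta)
cos(7 deg) = 0.9925, sin(7 deg) = 0.1219
x' = -5.7 * 0.9925 - -0.4 * 0.1219
= -5.6575 - -0.0487
= -5.6088


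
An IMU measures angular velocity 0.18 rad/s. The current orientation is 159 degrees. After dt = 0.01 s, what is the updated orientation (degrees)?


delta_theta = w * dt = 0.18 * 0.01 = 0.0018 rad
= 0.1031 deg
theta_new = 159 + 0.1031 = 159.1031 deg


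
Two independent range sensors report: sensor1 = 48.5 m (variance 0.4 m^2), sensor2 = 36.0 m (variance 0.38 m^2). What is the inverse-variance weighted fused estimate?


w1 = (1/var1) / (1/var1 + 1/var2)
   = 2.5 / (2.5 + 2.6316) = 0.4872
w2 = 1 - w1 = 0.5128
fused = w1*s1 + w2*s2 = 23.6282 + 18.4615
= 42.0897 m


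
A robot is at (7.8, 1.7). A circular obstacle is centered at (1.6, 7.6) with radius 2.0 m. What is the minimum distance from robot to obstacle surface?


center_dist = sqrt((7.8-1.6)^2 + (1.7-7.6)^2)
= sqrt(38.44 + 34.81)
= 8.5586
min_dist = center_dist - radius = 8.5586 - 2.0 = 6.5586 m


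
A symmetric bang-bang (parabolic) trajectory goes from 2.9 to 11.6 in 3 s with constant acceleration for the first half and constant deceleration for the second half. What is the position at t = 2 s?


Symmetric rest-to-rest: each phase covers (pf-p0)/2 in time T/2. 0.5*a*(T/2)^2 = (pf-p0)/2 => a = 4*(pf-p0)/T^2
a = 4*(11.6-2.9)/3^2 = 3.8667
t = 2 is in the deceleration phase (t > T/2).
p = pf - 0.5*a*(T-t)^2 = 11.6 - 0.5*3.8667*1^2
= 9.6667


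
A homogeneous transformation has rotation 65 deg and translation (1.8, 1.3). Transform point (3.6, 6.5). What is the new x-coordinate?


x' = cos(theta)*px - sin(theta)*py + tx
= 0.4226*3.6 - 0.9063*6.5 + 1.8
= -2.5696


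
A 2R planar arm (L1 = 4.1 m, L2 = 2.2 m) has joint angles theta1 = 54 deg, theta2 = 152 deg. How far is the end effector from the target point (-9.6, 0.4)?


End effector via forward kinematics:
x = L1*cos(t1) + L2*cos(t1+t2) = 0.4326
y = L1*sin(t1) + L2*sin(t1+t2) = 2.3526
Distance to target:
d = sqrt((-9.6 - 0.4326)^2 + (0.4 - 2.3526)^2)
= sqrt(100.6525 + 3.8125)
= 10.2208 m


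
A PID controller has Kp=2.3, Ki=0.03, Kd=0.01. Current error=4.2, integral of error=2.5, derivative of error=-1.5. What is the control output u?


u = Kp*e + Ki*int(e) + Kd*de/dt
= 2.3*4.2 + 0.03*2.5 + 0.01*(-1.5)
= 9.66 + 0.075 + -0.015
= 9.72


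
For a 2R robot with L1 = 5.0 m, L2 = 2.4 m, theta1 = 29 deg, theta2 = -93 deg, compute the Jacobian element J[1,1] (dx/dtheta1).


J[1,1] = -L1*sin(t1) - L2*sin(t1+t2)
= -5.0*sin(29) - 2.4*sin(-64)
= -0.2669


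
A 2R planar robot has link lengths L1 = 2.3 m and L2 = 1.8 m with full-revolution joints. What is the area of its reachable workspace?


r_max = L1 + L2 = 4.1 m
r_min = |L1 - L2| = 0.5 m
Area = pi*(r_max^2 - r_min^2)
= pi*(16.81 - 0.25)
= pi * 16.56
= 52.0248 m^2


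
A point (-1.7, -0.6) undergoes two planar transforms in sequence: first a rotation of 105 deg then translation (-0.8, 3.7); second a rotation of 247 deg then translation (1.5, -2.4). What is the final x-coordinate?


After transform 1:
x1 = cos(105)*-1.7 - sin(105)*-0.6 + -0.8 = 0.2195
y1 = sin(105)*-1.7 + cos(105)*-0.6 + 3.7 = 2.2132
After transform 2:
x2 = cos(247)*0.2195 - sin(247)*2.2132 + 1.5
= 3.4515


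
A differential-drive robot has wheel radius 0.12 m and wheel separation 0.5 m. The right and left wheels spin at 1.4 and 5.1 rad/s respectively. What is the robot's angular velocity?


vR = r*wR = 0.12*1.4 = 0.168 m/s
vL = r*wL = 0.12*5.1 = 0.612 m/s
v = (vR+vL)/2 = 0.39 m/s
omega = (vR-vL)/L = -0.888 rad/s
angular velocity = -0.888 rad/s


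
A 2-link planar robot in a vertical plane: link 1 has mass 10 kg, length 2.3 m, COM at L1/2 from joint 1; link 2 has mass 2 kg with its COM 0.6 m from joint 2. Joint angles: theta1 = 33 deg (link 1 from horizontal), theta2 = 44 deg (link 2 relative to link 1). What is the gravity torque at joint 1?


Horizontal distance from joint 1 to link-1 COM:
  x_c1 = (L1/2)*cos(t1) = 1.15 * 0.8387 = 0.9645 m
Horizontal distance from joint 1 to link-2 COM:
  x_c2 = L1*cos(t1) + Lc2*cos(t1+t2)
       = 2.3*0.8387 + 0.6*0.225 = 2.0639 m
tau1 = m1*g*x_c1 + m2*g*x_c2
     = 10*9.81*0.9645 + 2*9.81*2.0639
     = 94.6146 + 40.494
     = 135.1086 Nm


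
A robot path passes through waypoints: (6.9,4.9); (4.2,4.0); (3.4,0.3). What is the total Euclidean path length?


Segment lengths:
  seg1 = sqrt((-2.7)^2 + (-0.9)^2) = 2.846
  seg2 = sqrt((-0.8)^2 + (-3.7)^2) = 3.7855
Total = 6.6315


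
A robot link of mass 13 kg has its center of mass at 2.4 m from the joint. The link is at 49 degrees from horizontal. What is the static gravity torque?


tau = m*g*L*cos(angle)
= 13 * 9.81 * 2.4 * cos(49 deg)
= 13 * 9.81 * 2.4 * 0.6561
= 200.8013 Nm


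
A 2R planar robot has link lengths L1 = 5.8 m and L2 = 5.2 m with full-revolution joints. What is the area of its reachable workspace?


r_max = L1 + L2 = 11.0 m
r_min = |L1 - L2| = 0.6 m
Area = pi*(r_max^2 - r_min^2)
= pi*(121.0 - 0.36)
= pi * 120.64
= 379.0017 m^2
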